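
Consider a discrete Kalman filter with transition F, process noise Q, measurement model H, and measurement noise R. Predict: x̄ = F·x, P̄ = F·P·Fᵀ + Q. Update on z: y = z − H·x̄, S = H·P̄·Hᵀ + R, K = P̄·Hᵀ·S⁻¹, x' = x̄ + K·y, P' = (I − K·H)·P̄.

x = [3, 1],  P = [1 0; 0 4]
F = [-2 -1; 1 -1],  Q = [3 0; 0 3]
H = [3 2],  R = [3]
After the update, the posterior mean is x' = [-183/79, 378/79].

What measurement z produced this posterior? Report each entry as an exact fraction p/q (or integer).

x̄ = F·x = [-7, 2]
P̄ = F·P·Fᵀ + Q = [11 2; 2 8]
S = H·P̄·Hᵀ + R = [158]
K = P̄·Hᵀ·S⁻¹ = [37/158; 11/79]
x' − x̄ = [370/79, 220/79] = K·y
y = (KᵀK)⁻¹·Kᵀ·(x' − x̄) = [20]
z = y + H·x̄ = [20] + [-17] = [3]

z = [3]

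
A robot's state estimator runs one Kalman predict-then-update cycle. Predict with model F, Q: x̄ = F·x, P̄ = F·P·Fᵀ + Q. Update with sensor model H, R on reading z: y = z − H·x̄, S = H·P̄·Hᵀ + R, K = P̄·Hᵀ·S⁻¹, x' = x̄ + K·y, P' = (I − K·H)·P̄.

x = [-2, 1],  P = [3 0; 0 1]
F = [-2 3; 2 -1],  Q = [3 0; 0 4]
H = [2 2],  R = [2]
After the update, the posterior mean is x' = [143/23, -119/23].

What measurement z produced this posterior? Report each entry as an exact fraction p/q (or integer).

z = [2]

x̄ = F·x = [7, -5]
P̄ = F·P·Fᵀ + Q = [24 -15; -15 17]
S = H·P̄·Hᵀ + R = [46]
K = P̄·Hᵀ·S⁻¹ = [9/23; 2/23]
x' − x̄ = [-18/23, -4/23] = K·y
y = (KᵀK)⁻¹·Kᵀ·(x' − x̄) = [-2]
z = y + H·x̄ = [-2] + [4] = [2]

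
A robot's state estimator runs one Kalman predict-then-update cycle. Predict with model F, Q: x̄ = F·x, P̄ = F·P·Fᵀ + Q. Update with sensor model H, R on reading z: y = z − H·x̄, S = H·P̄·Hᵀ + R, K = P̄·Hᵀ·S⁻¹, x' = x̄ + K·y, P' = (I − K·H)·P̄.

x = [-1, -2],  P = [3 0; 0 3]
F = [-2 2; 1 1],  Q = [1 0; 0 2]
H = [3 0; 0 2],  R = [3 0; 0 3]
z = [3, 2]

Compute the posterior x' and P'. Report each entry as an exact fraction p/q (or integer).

x̄ = F·x = [-2, -3]
P̄ = F·P·Fᵀ + Q = [25 0; 0 8]
y = z − H·x̄ = [9, 8]
S = H·P̄·Hᵀ + R = [228 0; 0 35]
K = P̄·Hᵀ·S⁻¹ = [25/76 0; 0 16/35]
x' = x̄ + K·y = [73/76, 23/35]
P' = (I − K·H)·P̄ = [25/76 0; 0 24/35]

x' = [73/76, 23/35]
P' = [25/76 0; 0 24/35]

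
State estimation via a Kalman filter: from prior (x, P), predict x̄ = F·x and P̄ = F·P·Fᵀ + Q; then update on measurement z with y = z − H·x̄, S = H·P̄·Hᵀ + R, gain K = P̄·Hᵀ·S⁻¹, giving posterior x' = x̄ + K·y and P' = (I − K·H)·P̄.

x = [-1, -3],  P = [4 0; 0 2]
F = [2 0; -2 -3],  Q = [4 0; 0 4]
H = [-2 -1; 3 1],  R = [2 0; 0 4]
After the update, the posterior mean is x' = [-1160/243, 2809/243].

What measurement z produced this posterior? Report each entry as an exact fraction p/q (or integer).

x̄ = F·x = [-2, 11]
P̄ = F·P·Fᵀ + Q = [20 -16; -16 38]
S = H·P̄·Hᵀ + R = [56 -78; -78 126]
K = P̄·Hᵀ·S⁻¹ = [34/81 148/243; -128/81 -257/243]
x' − x̄ = [-674/243, 136/243] = K·y
y = (KᵀK)⁻¹·Kᵀ·(x' − x̄) = [5, -8]
z = y + H·x̄ = [5, -8] + [-7, 5] = [-2, -3]

z = [-2, -3]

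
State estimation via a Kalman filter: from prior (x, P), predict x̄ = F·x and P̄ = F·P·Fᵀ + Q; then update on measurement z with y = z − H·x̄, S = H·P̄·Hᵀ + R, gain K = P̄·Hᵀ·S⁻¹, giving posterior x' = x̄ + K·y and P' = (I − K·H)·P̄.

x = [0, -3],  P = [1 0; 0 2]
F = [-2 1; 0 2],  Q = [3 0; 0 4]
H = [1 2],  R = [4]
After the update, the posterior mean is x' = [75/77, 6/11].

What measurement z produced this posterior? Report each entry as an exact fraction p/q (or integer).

z = [3]

x̄ = F·x = [-3, -6]
P̄ = F·P·Fᵀ + Q = [9 4; 4 12]
S = H·P̄·Hᵀ + R = [77]
K = P̄·Hᵀ·S⁻¹ = [17/77; 4/11]
x' − x̄ = [306/77, 72/11] = K·y
y = (KᵀK)⁻¹·Kᵀ·(x' − x̄) = [18]
z = y + H·x̄ = [18] + [-15] = [3]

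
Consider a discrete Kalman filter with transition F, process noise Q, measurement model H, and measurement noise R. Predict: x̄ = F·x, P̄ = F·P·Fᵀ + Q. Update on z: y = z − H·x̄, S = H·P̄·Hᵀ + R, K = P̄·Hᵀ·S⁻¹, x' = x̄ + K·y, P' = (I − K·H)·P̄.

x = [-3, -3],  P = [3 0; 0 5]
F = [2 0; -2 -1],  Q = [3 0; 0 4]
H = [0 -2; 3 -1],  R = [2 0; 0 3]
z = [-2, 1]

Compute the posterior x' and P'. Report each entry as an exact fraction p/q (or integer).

x̄ = F·x = [-6, 9]
P̄ = F·P·Fᵀ + Q = [15 -12; -12 21]
y = z − H·x̄ = [16, 28]
S = H·P̄·Hᵀ + R = [86 114; 114 231]
K = P̄·Hᵀ·S⁻¹ = [-159/1145 361/1145; -534/1145 -19/1145]
x' = x̄ + K·y = [694/1145, 1229/1145]
P' = (I − K·H)·P̄ = [414/1145 159/1145; 159/1145 534/1145]

x' = [694/1145, 1229/1145]
P' = [414/1145 159/1145; 159/1145 534/1145]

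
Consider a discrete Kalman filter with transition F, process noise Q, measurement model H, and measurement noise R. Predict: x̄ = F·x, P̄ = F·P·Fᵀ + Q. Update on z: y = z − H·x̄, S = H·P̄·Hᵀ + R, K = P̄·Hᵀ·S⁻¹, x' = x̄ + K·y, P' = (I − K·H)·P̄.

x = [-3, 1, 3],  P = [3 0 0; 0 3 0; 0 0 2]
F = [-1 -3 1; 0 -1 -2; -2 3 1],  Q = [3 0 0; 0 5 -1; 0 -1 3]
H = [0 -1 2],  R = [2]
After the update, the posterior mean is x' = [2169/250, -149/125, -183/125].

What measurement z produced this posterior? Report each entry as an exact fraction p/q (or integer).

x̄ = F·x = [3, -7, 12]
P̄ = F·P·Fᵀ + Q = [35 5 -19; 5 16 -14; -19 -14 44]
S = H·P̄·Hᵀ + R = [250]
K = P̄·Hᵀ·S⁻¹ = [-43/250; -22/125; 51/125]
x' − x̄ = [1419/250, 726/125, -1683/125] = K·y
y = (KᵀK)⁻¹·Kᵀ·(x' − x̄) = [-33]
z = y + H·x̄ = [-33] + [31] = [-2]

z = [-2]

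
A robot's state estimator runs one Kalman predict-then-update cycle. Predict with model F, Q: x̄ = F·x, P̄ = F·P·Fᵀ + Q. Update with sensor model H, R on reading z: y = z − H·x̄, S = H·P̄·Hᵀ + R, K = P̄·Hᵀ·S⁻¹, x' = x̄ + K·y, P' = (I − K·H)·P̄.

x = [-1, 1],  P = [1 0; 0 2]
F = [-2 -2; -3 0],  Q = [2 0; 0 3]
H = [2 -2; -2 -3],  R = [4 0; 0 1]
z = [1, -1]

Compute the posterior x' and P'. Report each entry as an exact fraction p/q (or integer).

x' = [1310/3551, 348/3551]
P' = [1334/3551 -654/3551; -654/3551 672/3551]

x̄ = F·x = [0, 3]
P̄ = F·P·Fᵀ + Q = [14 6; 6 12]
y = z − H·x̄ = [7, 8]
S = H·P̄·Hᵀ + R = [60 4; 4 237]
K = P̄·Hᵀ·S⁻¹ = [994/3551 -706/3551; -663/3551 -708/3551]
x' = x̄ + K·y = [1310/3551, 348/3551]
P' = (I − K·H)·P̄ = [1334/3551 -654/3551; -654/3551 672/3551]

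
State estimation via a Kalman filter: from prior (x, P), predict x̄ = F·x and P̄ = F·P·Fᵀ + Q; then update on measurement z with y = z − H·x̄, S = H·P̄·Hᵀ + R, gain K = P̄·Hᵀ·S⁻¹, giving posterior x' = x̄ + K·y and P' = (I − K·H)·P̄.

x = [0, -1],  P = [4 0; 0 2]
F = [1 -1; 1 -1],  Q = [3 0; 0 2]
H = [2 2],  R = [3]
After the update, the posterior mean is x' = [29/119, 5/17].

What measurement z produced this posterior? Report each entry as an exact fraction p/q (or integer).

z = [1]

x̄ = F·x = [1, 1]
P̄ = F·P·Fᵀ + Q = [9 6; 6 8]
S = H·P̄·Hᵀ + R = [119]
K = P̄·Hᵀ·S⁻¹ = [30/119; 4/17]
x' − x̄ = [-90/119, -12/17] = K·y
y = (KᵀK)⁻¹·Kᵀ·(x' − x̄) = [-3]
z = y + H·x̄ = [-3] + [4] = [1]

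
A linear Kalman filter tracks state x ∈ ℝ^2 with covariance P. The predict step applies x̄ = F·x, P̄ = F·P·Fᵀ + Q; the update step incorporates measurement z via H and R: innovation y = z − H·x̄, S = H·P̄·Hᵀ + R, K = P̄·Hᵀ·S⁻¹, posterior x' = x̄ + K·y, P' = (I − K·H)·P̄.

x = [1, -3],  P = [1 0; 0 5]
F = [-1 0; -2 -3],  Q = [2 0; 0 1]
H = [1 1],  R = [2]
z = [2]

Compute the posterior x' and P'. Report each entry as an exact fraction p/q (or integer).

x' = [-79/59, 205/59]
P' = [152/59 -142/59; -142/59 246/59]

x̄ = F·x = [-1, 7]
P̄ = F·P·Fᵀ + Q = [3 2; 2 50]
y = z − H·x̄ = [-4]
S = H·P̄·Hᵀ + R = [59]
K = P̄·Hᵀ·S⁻¹ = [5/59; 52/59]
x' = x̄ + K·y = [-79/59, 205/59]
P' = (I − K·H)·P̄ = [152/59 -142/59; -142/59 246/59]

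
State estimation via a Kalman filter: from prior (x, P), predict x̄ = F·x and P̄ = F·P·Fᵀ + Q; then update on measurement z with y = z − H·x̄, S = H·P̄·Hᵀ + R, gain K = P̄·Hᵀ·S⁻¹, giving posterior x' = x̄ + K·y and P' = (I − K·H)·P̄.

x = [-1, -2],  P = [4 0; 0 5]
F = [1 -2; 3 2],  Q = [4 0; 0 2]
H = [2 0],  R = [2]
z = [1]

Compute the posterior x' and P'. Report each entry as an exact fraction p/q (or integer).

x' = [31/57, -359/57]
P' = [28/57 -8/57; -8/57 3178/57]

x̄ = F·x = [3, -7]
P̄ = F·P·Fᵀ + Q = [28 -8; -8 58]
y = z − H·x̄ = [-5]
S = H·P̄·Hᵀ + R = [114]
K = P̄·Hᵀ·S⁻¹ = [28/57; -8/57]
x' = x̄ + K·y = [31/57, -359/57]
P' = (I − K·H)·P̄ = [28/57 -8/57; -8/57 3178/57]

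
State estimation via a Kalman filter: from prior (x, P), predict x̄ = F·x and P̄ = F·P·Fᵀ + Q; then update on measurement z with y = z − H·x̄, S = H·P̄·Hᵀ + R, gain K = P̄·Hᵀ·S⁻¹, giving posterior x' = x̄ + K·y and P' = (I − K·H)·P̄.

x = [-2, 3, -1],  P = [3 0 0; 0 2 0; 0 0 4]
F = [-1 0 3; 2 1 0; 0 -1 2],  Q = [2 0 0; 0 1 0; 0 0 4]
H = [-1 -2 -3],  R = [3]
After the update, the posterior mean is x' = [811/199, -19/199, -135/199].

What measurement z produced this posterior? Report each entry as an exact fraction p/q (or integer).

x̄ = F·x = [-1, -1, -5]
P̄ = F·P·Fᵀ + Q = [41 -6 24; -6 15 -2; 24 -2 22]
S = H·P̄·Hᵀ + R = [398]
K = P̄·Hᵀ·S⁻¹ = [-101/398; -9/199; -43/199]
x' − x̄ = [1010/199, 180/199, 860/199] = K·y
y = (KᵀK)⁻¹·Kᵀ·(x' − x̄) = [-20]
z = y + H·x̄ = [-20] + [18] = [-2]

z = [-2]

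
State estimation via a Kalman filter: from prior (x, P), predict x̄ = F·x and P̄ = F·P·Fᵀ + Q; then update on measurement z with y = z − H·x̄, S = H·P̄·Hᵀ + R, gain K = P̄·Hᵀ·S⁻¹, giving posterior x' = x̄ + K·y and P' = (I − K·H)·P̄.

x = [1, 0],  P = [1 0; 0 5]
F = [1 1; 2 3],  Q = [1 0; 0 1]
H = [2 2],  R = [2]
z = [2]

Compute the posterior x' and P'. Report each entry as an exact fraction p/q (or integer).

x' = [29/61, 98/183]
P' = [43/61 -35/61; -35/61 172/183]

x̄ = F·x = [1, 2]
P̄ = F·P·Fᵀ + Q = [7 17; 17 50]
y = z − H·x̄ = [-4]
S = H·P̄·Hᵀ + R = [366]
K = P̄·Hᵀ·S⁻¹ = [8/61; 67/183]
x' = x̄ + K·y = [29/61, 98/183]
P' = (I − K·H)·P̄ = [43/61 -35/61; -35/61 172/183]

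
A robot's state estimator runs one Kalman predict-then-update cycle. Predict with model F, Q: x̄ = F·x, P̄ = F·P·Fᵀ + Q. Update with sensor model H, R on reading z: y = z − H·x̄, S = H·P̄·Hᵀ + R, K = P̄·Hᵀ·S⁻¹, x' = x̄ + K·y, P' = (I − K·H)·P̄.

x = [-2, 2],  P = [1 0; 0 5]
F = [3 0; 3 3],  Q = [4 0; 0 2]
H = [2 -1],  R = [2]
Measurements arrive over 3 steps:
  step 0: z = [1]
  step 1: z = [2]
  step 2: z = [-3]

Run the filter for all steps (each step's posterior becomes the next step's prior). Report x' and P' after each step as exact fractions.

step 0: x̄ = F·x = [-6, 0]
step 0: P̄ = F·P·Fᵀ + Q = [13 9; 9 56]
step 0: y = z − H·x̄ = [13]
step 0: S = H·P̄·Hᵀ + R = [74]
step 0: K = P̄·Hᵀ·S⁻¹ = [17/74; -19/37]
step 0: x' = x̄ + K·y = [-223/74, -247/37]
step 0: P' = (I − K·H)·P̄ = [673/74 656/37; 656/37 1350/37]
step 1: x̄ = F·x = [-669/74, -2151/74]
step 1: P̄ = F·P·Fᵀ + Q = [6353/74 17865/74; 17865/74 54121/74]
step 1: y = z − H·x̄ = [-665/74]
step 1: S = H·P̄·Hᵀ + R = [8221/74]
step 1: K = P̄·Hᵀ·S⁻¹ = [-5159/8221; -18391/8221]
step 1: x' = x̄ + K·y = [-27961/8221, -73694/8221]
step 1: P' = (I − K·H)·P̄ = [346118/8221 702554/8221; 702554/8221 1441890/8221]
step 2: x̄ = F·x = [-83883/8221, -304965/8221]
step 2: P̄ = F·P·Fᵀ + Q = [3147946/8221 9438048/8221; 9438048/8221 28754486/8221]
step 2: y = z − H·x̄ = [-161862/8221]
step 2: S = H·P̄·Hᵀ + R = [3610520/8221]
step 2: K = P̄·Hᵀ·S⁻¹ = [-785539/902630; -987839/361052]
step 2: x' = x̄ + K·y = [3128184/451315, 3027939/180526]
step 2: P' = (I − K·H)·P̄ = [22694588/451315 9234943/90263; 9234943/90263 37927611/180526]

step 0: x' = [-223/74, -247/37], P' = [673/74 656/37; 656/37 1350/37]
step 1: x' = [-27961/8221, -73694/8221], P' = [346118/8221 702554/8221; 702554/8221 1441890/8221]
step 2: x' = [3128184/451315, 3027939/180526], P' = [22694588/451315 9234943/90263; 9234943/90263 37927611/180526]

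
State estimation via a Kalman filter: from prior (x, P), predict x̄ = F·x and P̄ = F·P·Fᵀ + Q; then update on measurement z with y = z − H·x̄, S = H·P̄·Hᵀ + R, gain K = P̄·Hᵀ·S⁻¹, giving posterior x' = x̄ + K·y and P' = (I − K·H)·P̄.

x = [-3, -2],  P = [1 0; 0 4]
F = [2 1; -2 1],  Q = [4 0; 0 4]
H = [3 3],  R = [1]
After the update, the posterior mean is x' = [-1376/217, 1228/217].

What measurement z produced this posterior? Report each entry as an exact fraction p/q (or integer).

x̄ = F·x = [-8, 4]
P̄ = F·P·Fᵀ + Q = [12 0; 0 12]
S = H·P̄·Hᵀ + R = [217]
K = P̄·Hᵀ·S⁻¹ = [36/217; 36/217]
x' − x̄ = [360/217, 360/217] = K·y
y = (KᵀK)⁻¹·Kᵀ·(x' − x̄) = [10]
z = y + H·x̄ = [10] + [-12] = [-2]

z = [-2]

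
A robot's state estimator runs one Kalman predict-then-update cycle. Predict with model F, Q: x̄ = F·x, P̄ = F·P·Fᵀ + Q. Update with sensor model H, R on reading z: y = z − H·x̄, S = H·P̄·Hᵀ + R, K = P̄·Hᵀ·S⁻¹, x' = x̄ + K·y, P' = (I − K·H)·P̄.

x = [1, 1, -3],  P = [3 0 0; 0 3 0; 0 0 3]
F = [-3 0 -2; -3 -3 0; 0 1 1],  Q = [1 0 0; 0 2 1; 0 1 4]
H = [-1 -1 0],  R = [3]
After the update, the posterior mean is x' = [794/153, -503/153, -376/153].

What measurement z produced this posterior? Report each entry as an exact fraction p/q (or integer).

x̄ = F·x = [3, -6, -2]
P̄ = F·P·Fᵀ + Q = [40 27 -6; 27 56 -8; -6 -8 10]
S = H·P̄·Hᵀ + R = [153]
K = P̄·Hᵀ·S⁻¹ = [-67/153; -83/153; 14/153]
x' − x̄ = [335/153, 415/153, -70/153] = K·y
y = (KᵀK)⁻¹·Kᵀ·(x' − x̄) = [-5]
z = y + H·x̄ = [-5] + [3] = [-2]

z = [-2]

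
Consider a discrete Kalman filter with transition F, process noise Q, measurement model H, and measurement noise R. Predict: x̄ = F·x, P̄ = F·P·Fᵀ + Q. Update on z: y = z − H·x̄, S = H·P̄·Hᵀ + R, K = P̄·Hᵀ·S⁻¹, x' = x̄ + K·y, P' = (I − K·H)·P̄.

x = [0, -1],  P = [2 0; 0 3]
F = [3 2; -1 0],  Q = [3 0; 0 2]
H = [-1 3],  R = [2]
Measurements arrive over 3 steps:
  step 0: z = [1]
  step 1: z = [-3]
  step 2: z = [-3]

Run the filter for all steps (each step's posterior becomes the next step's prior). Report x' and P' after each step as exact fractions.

step 0: x̄ = F·x = [-2, 0]
step 0: P̄ = F·P·Fᵀ + Q = [33 -6; -6 4]
step 0: y = z − H·x̄ = [-1]
step 0: S = H·P̄·Hᵀ + R = [107]
step 0: K = P̄·Hᵀ·S⁻¹ = [-51/107; 18/107]
step 0: x' = x̄ + K·y = [-163/107, -18/107]
step 0: P' = (I − K·H)·P̄ = [930/107 276/107; 276/107 104/107]
step 1: x̄ = F·x = [-525/107, 163/107]
step 1: P̄ = F·P·Fᵀ + Q = [12419/107 -3342/107; -3342/107 1144/107]
step 1: y = z − H·x̄ = [-1335/107]
step 1: S = H·P̄·Hᵀ + R = [42981/107]
step 1: K = P̄·Hᵀ·S⁻¹ = [-22445/42981; 2258/14327]
step 1: x' = x̄ + K·y = [23050/14327, -6347/14327]
step 1: P' = (I − K·H)·P̄ = [280402/42981 26168/14327; 26168/14327 10228/14327]
step 2: x̄ = F·x = [56456/14327, -23050/14327]
step 2: P̄ = F·P·Fᵀ + Q = [1239115/14327 -332738/14327; -332738/14327 366364/42981]
step 2: y = z − H·x̄ = [82625/14327]
step 2: S = H·P̄·Hᵀ + R = [4363289/14327]
step 2: K = P̄·Hᵀ·S⁻¹ = [-2237329/4363289; 699102/4363289]
step 2: x' = x̄ + K·y = [4290817/4363289, -2988100/4363289]
step 2: P' = (I − K·H)·P̄ = [27987422/4363289 7837588/4363289; 7837588/4363289 9235792/13089867]

step 0: x' = [-163/107, -18/107], P' = [930/107 276/107; 276/107 104/107]
step 1: x' = [23050/14327, -6347/14327], P' = [280402/42981 26168/14327; 26168/14327 10228/14327]
step 2: x' = [4290817/4363289, -2988100/4363289], P' = [27987422/4363289 7837588/4363289; 7837588/4363289 9235792/13089867]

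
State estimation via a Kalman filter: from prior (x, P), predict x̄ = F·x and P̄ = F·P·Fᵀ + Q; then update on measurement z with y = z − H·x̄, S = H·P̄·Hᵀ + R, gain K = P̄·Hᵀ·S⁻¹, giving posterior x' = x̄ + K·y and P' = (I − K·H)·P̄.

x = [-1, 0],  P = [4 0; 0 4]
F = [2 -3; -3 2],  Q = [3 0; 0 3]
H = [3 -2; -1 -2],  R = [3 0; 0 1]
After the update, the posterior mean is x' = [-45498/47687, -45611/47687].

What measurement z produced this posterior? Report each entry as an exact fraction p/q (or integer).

x̄ = F·x = [-2, 3]
P̄ = F·P·Fᵀ + Q = [55 -48; -48 55]
S = H·P̄·Hᵀ + R = [1294 247; 247 84]
K = P̄·Hᵀ·S⁻¹ = [11797/47687 -11413/47687; -6022/47687 -17490/47687]
x' − x̄ = [49876/47687, -188672/47687] = K·y
y = (KᵀK)⁻¹·Kᵀ·(x' − x̄) = [11, 7]
z = y + H·x̄ = [11, 7] + [-12, -4] = [-1, 3]

z = [-1, 3]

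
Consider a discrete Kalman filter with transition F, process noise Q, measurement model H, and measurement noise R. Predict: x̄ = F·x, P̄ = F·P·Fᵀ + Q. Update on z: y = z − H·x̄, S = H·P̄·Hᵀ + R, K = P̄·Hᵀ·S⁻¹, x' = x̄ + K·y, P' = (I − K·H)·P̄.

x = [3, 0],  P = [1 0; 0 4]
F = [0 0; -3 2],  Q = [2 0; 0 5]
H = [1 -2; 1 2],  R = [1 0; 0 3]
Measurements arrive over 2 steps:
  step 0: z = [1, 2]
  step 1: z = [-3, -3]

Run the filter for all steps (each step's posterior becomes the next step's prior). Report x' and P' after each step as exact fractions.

step 0: x̄ = F·x = [0, -9]
step 0: P̄ = F·P·Fᵀ + Q = [2 0; 0 30]
step 0: y = z − H·x̄ = [-17, 20]
step 0: S = H·P̄·Hᵀ + R = [123 -118; -118 125]
step 0: K = P̄·Hᵀ·S⁻¹ = [486/1451 482/1451; -420/1451 300/1451]
step 0: x' = x̄ + K·y = [1378/1451, 81/1451]
step 0: P' = (I − K·H)·P̄ = [966/1451 240/1451; 240/1451 330/1451]
step 1: x̄ = F·x = [0, -3972/1451]
step 1: P̄ = F·P·Fᵀ + Q = [2 0; 0 14389/1451]
step 1: y = z − H·x̄ = [-12297/1451, 3591/1451]
step 1: S = H·P̄·Hᵀ + R = [61909/1451 -54654/1451; -54654/1451 64811/1451]
step 1: K = P̄·Hᵀ·S⁻¹ = [238930/706633 233126/706633; -201446/706633 143890/706633]
step 1: x' = x̄ + K·y = [-1447944/706633, 128976/706633]
step 1: P' = (I − K·H)·P̄ = [469154/706633 115112/706633; 115112/706633 158279/706633]

step 0: x' = [1378/1451, 81/1451], P' = [966/1451 240/1451; 240/1451 330/1451]
step 1: x' = [-1447944/706633, 128976/706633], P' = [469154/706633 115112/706633; 115112/706633 158279/706633]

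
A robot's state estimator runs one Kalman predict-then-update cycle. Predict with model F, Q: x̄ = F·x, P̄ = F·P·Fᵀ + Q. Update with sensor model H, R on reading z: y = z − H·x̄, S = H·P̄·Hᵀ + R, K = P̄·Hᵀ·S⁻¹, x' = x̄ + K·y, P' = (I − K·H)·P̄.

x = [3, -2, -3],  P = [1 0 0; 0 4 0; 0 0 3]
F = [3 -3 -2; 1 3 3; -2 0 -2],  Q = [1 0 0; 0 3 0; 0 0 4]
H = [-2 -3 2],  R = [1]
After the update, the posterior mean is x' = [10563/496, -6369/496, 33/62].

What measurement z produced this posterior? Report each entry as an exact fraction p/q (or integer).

x̄ = F·x = [21, -12, 0]
P̄ = F·P·Fᵀ + Q = [58 -51 6; -51 67 -20; 6 -20 20]
S = H·P̄·Hᵀ + R = [496]
K = P̄·Hᵀ·S⁻¹ = [49/496; -139/496; 11/62]
x' − x̄ = [147/496, -417/496, 33/62] = K·y
y = (KᵀK)⁻¹·Kᵀ·(x' − x̄) = [3]
z = y + H·x̄ = [3] + [-6] = [-3]

z = [-3]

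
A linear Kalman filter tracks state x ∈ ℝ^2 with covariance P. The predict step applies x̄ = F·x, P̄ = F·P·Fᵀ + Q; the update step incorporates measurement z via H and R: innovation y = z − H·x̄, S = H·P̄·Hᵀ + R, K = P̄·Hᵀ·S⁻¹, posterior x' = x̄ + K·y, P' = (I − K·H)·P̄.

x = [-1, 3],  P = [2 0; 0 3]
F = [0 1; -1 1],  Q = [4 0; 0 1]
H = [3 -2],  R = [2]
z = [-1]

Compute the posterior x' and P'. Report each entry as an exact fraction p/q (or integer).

x̄ = F·x = [3, 4]
P̄ = F·P·Fᵀ + Q = [7 3; 3 6]
y = z − H·x̄ = [-2]
S = H·P̄·Hᵀ + R = [53]
K = P̄·Hᵀ·S⁻¹ = [15/53; -3/53]
x' = x̄ + K·y = [129/53, 218/53]
P' = (I − K·H)·P̄ = [146/53 204/53; 204/53 309/53]

x' = [129/53, 218/53]
P' = [146/53 204/53; 204/53 309/53]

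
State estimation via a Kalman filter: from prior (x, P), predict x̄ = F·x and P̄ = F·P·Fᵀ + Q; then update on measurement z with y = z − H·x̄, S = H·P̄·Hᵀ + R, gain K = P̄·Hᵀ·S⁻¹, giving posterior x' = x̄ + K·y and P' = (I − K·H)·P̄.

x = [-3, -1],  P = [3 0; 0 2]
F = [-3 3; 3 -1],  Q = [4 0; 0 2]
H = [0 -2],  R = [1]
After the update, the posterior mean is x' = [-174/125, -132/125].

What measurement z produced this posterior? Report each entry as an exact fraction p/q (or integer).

x̄ = F·x = [6, -8]
P̄ = F·P·Fᵀ + Q = [49 -33; -33 31]
S = H·P̄·Hᵀ + R = [125]
K = P̄·Hᵀ·S⁻¹ = [66/125; -62/125]
x' − x̄ = [-924/125, 868/125] = K·y
y = (KᵀK)⁻¹·Kᵀ·(x' − x̄) = [-14]
z = y + H·x̄ = [-14] + [16] = [2]

z = [2]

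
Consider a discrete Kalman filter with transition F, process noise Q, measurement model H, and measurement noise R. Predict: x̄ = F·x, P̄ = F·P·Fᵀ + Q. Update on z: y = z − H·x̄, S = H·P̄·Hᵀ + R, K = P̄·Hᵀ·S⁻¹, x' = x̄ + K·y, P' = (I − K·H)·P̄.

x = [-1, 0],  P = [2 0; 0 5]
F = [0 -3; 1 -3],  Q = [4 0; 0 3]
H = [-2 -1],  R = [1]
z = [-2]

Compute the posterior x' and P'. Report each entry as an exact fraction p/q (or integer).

x' = [429/427, -1/61]
P' = [474/427 -115/61; -115/61 250/61]

x̄ = F·x = [0, -1]
P̄ = F·P·Fᵀ + Q = [49 45; 45 50]
y = z − H·x̄ = [-3]
S = H·P̄·Hᵀ + R = [427]
K = P̄·Hᵀ·S⁻¹ = [-143/427; -20/61]
x' = x̄ + K·y = [429/427, -1/61]
P' = (I − K·H)·P̄ = [474/427 -115/61; -115/61 250/61]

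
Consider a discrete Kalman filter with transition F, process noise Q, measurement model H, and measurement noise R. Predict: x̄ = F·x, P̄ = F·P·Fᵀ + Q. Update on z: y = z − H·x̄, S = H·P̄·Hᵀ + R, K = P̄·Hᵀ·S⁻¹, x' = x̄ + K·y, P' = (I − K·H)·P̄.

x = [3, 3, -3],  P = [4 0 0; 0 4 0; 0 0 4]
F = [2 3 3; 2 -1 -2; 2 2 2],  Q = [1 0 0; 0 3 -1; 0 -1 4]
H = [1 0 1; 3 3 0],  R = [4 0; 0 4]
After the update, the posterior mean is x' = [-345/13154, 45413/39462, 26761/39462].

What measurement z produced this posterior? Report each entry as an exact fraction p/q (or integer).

z = [1, 3]

x̄ = F·x = [6, 9, 6]
P̄ = F·P·Fᵀ + Q = [89 -20 64; -20 39 -9; 64 -9 52]
S = H·P̄·Hᵀ + R = [273 372; 372 796]
K = P̄·Hᵀ·S⁻¹ = [3732/6577 -135/26308; -11072/19731 8783/26308; 7739/19731 631/26308]
x' − x̄ = [-79269/13154, -309745/39462, -210011/39462] = K·y
y = (KᵀK)⁻¹·Kᵀ·(x' − x̄) = [-11, -42]
z = y + H·x̄ = [-11, -42] + [12, 45] = [1, 3]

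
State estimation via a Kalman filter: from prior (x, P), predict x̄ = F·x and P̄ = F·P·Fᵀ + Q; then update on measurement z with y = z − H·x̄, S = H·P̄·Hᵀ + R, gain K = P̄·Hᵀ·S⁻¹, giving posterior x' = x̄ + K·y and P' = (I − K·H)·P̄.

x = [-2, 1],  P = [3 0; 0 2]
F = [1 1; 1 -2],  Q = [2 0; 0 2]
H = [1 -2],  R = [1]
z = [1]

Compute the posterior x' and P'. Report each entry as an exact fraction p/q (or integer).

x̄ = F·x = [-1, -4]
P̄ = F·P·Fᵀ + Q = [7 -1; -1 13]
y = z − H·x̄ = [-6]
S = H·P̄·Hᵀ + R = [64]
K = P̄·Hᵀ·S⁻¹ = [9/64; -27/64]
x' = x̄ + K·y = [-59/32, -47/32]
P' = (I − K·H)·P̄ = [367/64 179/64; 179/64 103/64]

x' = [-59/32, -47/32]
P' = [367/64 179/64; 179/64 103/64]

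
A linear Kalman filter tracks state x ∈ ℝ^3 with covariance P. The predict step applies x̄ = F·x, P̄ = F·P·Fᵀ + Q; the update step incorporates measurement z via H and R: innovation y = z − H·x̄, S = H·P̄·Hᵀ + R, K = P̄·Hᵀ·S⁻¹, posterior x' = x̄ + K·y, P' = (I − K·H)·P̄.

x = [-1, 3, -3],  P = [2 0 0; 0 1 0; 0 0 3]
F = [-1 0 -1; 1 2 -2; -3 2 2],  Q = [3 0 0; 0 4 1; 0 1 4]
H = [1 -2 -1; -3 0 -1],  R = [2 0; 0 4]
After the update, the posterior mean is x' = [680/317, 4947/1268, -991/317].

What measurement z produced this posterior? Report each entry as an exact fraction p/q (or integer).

x̄ = F·x = [4, 11, 3]
P̄ = F·P·Fᵀ + Q = [8 4 0; 4 22 -13; 0 -13 38]
S = H·P̄·Hᵀ + R = [68 12; 12 114]
K = P̄·Hᵀ·S⁻¹ = [12/317 -68/317; -515/1268 49/951; -38/317 -305/951]
x' − x̄ = [-588/317, -9001/1268, -1942/317] = K·y
y = (KᵀK)⁻¹·Kᵀ·(x' − x̄) = [19, 12]
z = y + H·x̄ = [19, 12] + [-21, -15] = [-2, -3]

z = [-2, -3]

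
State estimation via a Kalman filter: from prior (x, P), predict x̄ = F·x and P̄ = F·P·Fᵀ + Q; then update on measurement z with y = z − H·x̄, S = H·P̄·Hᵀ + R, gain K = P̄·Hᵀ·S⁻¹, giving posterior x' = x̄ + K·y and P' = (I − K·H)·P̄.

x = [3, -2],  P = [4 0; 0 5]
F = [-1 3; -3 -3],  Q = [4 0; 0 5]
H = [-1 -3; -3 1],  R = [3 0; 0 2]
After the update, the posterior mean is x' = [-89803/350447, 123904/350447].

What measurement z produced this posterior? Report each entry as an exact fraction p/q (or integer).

x̄ = F·x = [-9, -3]
P̄ = F·P·Fᵀ + Q = [53 -33; -33 86]
S = H·P̄·Hᵀ + R = [632 -363; -363 763]
K = P̄·Hᵀ·S⁻¹ = [-34598/350447 -104646/350447; -104520/350447 35245/350447]
x' − x̄ = [3064220/350447, 1175245/350447] = K·y
y = (KᵀK)⁻¹·Kᵀ·(x' − x̄) = [-19, -23]
z = y + H·x̄ = [-19, -23] + [18, 24] = [-1, 1]

z = [-1, 1]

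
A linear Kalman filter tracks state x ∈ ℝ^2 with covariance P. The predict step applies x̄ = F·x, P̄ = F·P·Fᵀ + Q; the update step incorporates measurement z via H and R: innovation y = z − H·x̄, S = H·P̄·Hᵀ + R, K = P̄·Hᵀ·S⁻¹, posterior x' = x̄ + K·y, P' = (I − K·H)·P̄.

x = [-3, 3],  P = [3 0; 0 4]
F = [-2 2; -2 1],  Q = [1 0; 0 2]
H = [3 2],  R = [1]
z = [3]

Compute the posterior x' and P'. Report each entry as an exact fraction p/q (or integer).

x̄ = F·x = [12, 9]
P̄ = F·P·Fᵀ + Q = [29 20; 20 18]
y = z − H·x̄ = [-51]
S = H·P̄·Hᵀ + R = [574]
K = P̄·Hᵀ·S⁻¹ = [127/574; 48/287]
x' = x̄ + K·y = [411/574, 135/287]
P' = (I − K·H)·P̄ = [517/574 -356/287; -356/287 558/287]

x' = [411/574, 135/287]
P' = [517/574 -356/287; -356/287 558/287]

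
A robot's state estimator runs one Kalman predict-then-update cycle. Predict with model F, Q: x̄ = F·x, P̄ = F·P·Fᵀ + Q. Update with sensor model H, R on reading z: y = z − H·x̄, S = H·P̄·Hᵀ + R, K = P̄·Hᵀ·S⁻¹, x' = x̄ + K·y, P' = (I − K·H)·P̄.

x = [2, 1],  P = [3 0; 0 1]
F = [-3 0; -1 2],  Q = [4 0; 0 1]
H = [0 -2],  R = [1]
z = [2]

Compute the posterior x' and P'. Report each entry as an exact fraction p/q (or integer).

x̄ = F·x = [-6, 0]
P̄ = F·P·Fᵀ + Q = [31 9; 9 8]
y = z − H·x̄ = [2]
S = H·P̄·Hᵀ + R = [33]
K = P̄·Hᵀ·S⁻¹ = [-6/11; -16/33]
x' = x̄ + K·y = [-78/11, -32/33]
P' = (I − K·H)·P̄ = [233/11 3/11; 3/11 8/33]

x' = [-78/11, -32/33]
P' = [233/11 3/11; 3/11 8/33]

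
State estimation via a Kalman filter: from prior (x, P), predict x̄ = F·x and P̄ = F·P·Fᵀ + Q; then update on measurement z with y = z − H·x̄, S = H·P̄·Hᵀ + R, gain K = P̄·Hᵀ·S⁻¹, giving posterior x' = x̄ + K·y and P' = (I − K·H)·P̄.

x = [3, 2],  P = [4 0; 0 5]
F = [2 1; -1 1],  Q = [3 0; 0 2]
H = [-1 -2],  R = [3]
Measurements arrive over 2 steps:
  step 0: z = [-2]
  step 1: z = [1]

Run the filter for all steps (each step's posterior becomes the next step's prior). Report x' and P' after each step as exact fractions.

step 0: x̄ = F·x = [8, -1]
step 0: P̄ = F·P·Fᵀ + Q = [24 -3; -3 11]
step 0: y = z − H·x̄ = [4]
step 0: S = H·P̄·Hᵀ + R = [59]
step 0: K = P̄·Hᵀ·S⁻¹ = [-18/59; -19/59]
step 0: x' = x̄ + K·y = [400/59, -135/59]
step 0: P' = (I − K·H)·P̄ = [1092/59 -519/59; -519/59 288/59]
step 1: x̄ = F·x = [665/59, -535/59]
step 1: P̄ = F·P·Fᵀ + Q = [2757/59 -2415/59; -2415/59 2536/59]
step 1: y = z − H·x̄ = [-346/59]
step 1: S = H·P̄·Hᵀ + R = [3418/59]
step 1: K = P̄·Hᵀ·S⁻¹ = [2073/3418; -2657/3418]
step 1: x' = x̄ + K·y = [13184/1709, -7706/1709]
step 1: P' = (I − K·H)·P̄ = [86883/3418 -46551/3418; -46551/3418 27261/3418]

step 0: x' = [400/59, -135/59], P' = [1092/59 -519/59; -519/59 288/59]
step 1: x' = [13184/1709, -7706/1709], P' = [86883/3418 -46551/3418; -46551/3418 27261/3418]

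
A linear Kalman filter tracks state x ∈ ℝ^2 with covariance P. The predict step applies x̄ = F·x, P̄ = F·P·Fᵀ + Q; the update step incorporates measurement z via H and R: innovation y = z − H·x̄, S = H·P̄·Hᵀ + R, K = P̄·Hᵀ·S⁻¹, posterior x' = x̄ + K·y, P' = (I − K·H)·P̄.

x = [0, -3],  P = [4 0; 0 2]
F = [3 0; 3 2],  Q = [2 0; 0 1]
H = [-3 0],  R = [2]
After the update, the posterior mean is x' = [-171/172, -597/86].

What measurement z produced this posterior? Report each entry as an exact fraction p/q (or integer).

x̄ = F·x = [0, -6]
P̄ = F·P·Fᵀ + Q = [38 36; 36 45]
S = H·P̄·Hᵀ + R = [344]
K = P̄·Hᵀ·S⁻¹ = [-57/172; -27/86]
x' − x̄ = [-171/172, -81/86] = K·y
y = (KᵀK)⁻¹·Kᵀ·(x' − x̄) = [3]
z = y + H·x̄ = [3] + [0] = [3]

z = [3]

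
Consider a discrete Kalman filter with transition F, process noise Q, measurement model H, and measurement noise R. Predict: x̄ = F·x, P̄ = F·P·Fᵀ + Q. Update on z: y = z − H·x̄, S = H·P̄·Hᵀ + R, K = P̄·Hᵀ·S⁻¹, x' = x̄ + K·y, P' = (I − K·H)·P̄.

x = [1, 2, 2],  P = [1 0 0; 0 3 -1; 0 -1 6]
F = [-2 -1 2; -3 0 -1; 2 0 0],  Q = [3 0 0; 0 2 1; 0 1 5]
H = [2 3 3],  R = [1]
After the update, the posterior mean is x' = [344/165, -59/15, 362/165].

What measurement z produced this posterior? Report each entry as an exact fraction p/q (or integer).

x̄ = F·x = [0, -5, 2]
P̄ = F·P·Fᵀ + Q = [38 -7 -4; -7 17 -5; -4 -5 9]
S = H·P̄·Hᵀ + R = [165]
K = P̄·Hᵀ·S⁻¹ = [43/165; 2/15; 4/165]
x' − x̄ = [344/165, 16/15, 32/165] = K·y
y = (KᵀK)⁻¹·Kᵀ·(x' − x̄) = [8]
z = y + H·x̄ = [8] + [-9] = [-1]

z = [-1]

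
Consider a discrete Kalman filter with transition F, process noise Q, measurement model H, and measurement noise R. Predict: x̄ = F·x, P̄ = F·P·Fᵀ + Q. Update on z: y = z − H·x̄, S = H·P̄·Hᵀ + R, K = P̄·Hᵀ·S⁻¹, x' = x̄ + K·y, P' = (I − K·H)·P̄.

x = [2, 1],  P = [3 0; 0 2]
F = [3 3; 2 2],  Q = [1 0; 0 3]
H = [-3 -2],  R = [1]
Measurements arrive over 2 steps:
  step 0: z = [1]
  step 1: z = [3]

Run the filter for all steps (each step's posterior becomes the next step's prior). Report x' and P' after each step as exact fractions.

step 0: x̄ = F·x = [9, 6]
step 0: P̄ = F·P·Fᵀ + Q = [46 30; 30 23]
step 0: y = z − H·x̄ = [40]
step 0: S = H·P̄·Hᵀ + R = [867]
step 0: K = P̄·Hᵀ·S⁻¹ = [-66/289; -8/51]
step 0: x' = x̄ + K·y = [-39/289, -14/51]
step 0: P' = (I − K·H)·P̄ = [226/289 -18/17; -18/17 5/3]
step 1: x̄ = F·x = [-355/289, -710/867]
step 1: P̄ = F·P·Fᵀ + Q = [1150/289 574/289; 574/289 3749/867]
step 1: y = z − H·x̄ = [-2014/867]
step 1: S = H·P̄·Hᵀ + R = [67577/867]
step 1: K = P̄·Hᵀ·S⁻¹ = [-13794/67577; -12664/67577]
step 1: x' = x̄ + K·y = [-50967/67577, -25922/67577]
step 1: P' = (I − K·H)·P̄ = [49442/67577 -67266/67577; -67266/67577 107231/67577]

step 0: x' = [-39/289, -14/51], P' = [226/289 -18/17; -18/17 5/3]
step 1: x' = [-50967/67577, -25922/67577], P' = [49442/67577 -67266/67577; -67266/67577 107231/67577]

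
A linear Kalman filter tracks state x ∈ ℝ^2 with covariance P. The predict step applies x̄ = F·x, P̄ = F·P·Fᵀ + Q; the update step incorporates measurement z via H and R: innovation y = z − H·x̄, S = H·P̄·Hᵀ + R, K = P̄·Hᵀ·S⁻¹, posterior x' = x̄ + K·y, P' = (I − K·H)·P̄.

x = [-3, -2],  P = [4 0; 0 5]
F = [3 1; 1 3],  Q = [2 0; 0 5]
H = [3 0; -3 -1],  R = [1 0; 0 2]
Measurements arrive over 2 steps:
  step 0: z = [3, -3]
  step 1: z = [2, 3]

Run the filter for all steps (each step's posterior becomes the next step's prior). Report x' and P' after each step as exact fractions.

step 0: x' = [3869/3929, -126/3929], P' = [1679/15716 -4725/15716; -4725/15716 43119/15716]
step 1: x' = [2305671/3437269, -16389182/3437269], P' = [338972/3437269 -881376/3437269; -881376/3437269 8544522/3437269]

step 0: x̄ = F·x = [-11, -9]
step 0: P̄ = F·P·Fᵀ + Q = [43 27; 27 54]
step 0: y = z − H·x̄ = [36, -45]
step 0: S = H·P̄·Hᵀ + R = [388 -468; -468 605]
step 0: K = P̄·Hᵀ·S⁻¹ = [5037/15716 -39/3929; -14175/15716 -3618/3929]
step 0: x' = x̄ + K·y = [3869/3929, -126/3929]
step 0: P' = (I − K·H)·P̄ = [1679/15716 -4725/15716; -4725/15716 43119/15716]
step 1: x̄ = F·x = [11481/3929, 3491/3929]
step 1: P̄ = F·P·Fᵀ + Q = [15328/3929 21786/3929; 21786/3929 109995/3929]
step 1: y = z − H·x̄ = [-26585/3929, 49721/3929]
step 1: S = H·P̄·Hᵀ + R = [141881/3929 -203310/3929; -203310/3929 386521/3929]
step 1: K = P̄·Hᵀ·S⁻¹ = [1016916/3437269 -67770/3437269; -2644128/3437269 -2950197/3437269]
step 1: x' = x̄ + K·y = [2305671/3437269, -16389182/3437269]
step 1: P' = (I − K·H)·P̄ = [338972/3437269 -881376/3437269; -881376/3437269 8544522/3437269]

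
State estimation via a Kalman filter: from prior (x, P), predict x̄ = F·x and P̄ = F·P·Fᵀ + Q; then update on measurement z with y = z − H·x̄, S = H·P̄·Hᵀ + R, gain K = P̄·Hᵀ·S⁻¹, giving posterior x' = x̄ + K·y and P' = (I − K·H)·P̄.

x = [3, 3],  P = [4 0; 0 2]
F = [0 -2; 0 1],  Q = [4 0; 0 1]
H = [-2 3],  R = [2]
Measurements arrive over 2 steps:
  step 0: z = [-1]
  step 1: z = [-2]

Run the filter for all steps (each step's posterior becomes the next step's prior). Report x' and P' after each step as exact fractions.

step 0: x̄ = F·x = [-6, 3]
step 0: P̄ = F·P·Fᵀ + Q = [12 -4; -4 3]
step 0: y = z − H·x̄ = [-22]
step 0: S = H·P̄·Hᵀ + R = [125]
step 0: K = P̄·Hᵀ·S⁻¹ = [-36/125; 17/125]
step 0: x' = x̄ + K·y = [42/125, 1/125]
step 0: P' = (I − K·H)·P̄ = [204/125 112/125; 112/125 86/125]
step 1: x̄ = F·x = [-2/125, 1/125]
step 1: P̄ = F·P·Fᵀ + Q = [844/125 -172/125; -172/125 211/125]
step 1: y = z − H·x̄ = [-257/125]
step 1: S = H·P̄·Hᵀ + R = [7589/125]
step 1: K = P̄·Hᵀ·S⁻¹ = [-2204/7589; 977/7589]
step 1: x' = x̄ + K·y = [4410/7589, -1948/7589]
step 1: P' = (I − K·H)·P̄ = [12380/7589 6784/7589; 6784/7589 5174/7589]

step 0: x' = [42/125, 1/125], P' = [204/125 112/125; 112/125 86/125]
step 1: x' = [4410/7589, -1948/7589], P' = [12380/7589 6784/7589; 6784/7589 5174/7589]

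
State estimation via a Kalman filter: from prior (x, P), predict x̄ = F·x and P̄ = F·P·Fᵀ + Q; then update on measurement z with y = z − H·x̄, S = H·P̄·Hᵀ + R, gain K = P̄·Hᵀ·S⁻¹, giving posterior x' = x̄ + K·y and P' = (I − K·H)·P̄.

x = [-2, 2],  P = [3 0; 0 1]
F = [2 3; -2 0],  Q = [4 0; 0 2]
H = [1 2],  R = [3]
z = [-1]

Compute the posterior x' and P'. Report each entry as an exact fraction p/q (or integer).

x̄ = F·x = [2, 4]
P̄ = F·P·Fᵀ + Q = [25 -12; -12 14]
y = z − H·x̄ = [-11]
S = H·P̄·Hᵀ + R = [36]
K = P̄·Hᵀ·S⁻¹ = [1/36; 4/9]
x' = x̄ + K·y = [61/36, -8/9]
P' = (I − K·H)·P̄ = [899/36 -112/9; -112/9 62/9]

x' = [61/36, -8/9]
P' = [899/36 -112/9; -112/9 62/9]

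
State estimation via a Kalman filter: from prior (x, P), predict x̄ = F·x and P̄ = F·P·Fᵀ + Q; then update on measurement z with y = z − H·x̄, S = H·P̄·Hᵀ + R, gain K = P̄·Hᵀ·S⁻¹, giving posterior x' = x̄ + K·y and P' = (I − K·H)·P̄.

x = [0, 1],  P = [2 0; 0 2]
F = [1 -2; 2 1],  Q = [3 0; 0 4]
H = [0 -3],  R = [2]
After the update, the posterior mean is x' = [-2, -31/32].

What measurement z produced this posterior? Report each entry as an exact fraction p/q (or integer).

z = [3]

x̄ = F·x = [-2, 1]
P̄ = F·P·Fᵀ + Q = [13 0; 0 14]
S = H·P̄·Hᵀ + R = [128]
K = P̄·Hᵀ·S⁻¹ = [0; -21/64]
x' − x̄ = [0, -63/32] = K·y
y = (KᵀK)⁻¹·Kᵀ·(x' − x̄) = [6]
z = y + H·x̄ = [6] + [-3] = [3]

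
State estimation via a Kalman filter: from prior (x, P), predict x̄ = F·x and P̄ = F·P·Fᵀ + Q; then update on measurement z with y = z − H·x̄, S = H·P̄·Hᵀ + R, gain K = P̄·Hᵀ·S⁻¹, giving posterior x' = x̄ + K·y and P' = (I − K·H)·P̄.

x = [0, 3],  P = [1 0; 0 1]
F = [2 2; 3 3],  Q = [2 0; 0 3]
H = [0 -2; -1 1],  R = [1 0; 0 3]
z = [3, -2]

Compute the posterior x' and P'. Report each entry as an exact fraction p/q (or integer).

x̄ = F·x = [6, 9]
P̄ = F·P·Fᵀ + Q = [10 12; 12 21]
y = z − H·x̄ = [21, -5]
S = H·P̄·Hᵀ + R = [85 -18; -18 10]
K = P̄·Hᵀ·S⁻¹ = [-102/263 -131/263; -129/263 9/526]
x' = x̄ + K·y = [91/263, -729/526]
P' = (I − K·H)·P̄ = [444/263 51/263; 51/263 129/526]

x' = [91/263, -729/526]
P' = [444/263 51/263; 51/263 129/526]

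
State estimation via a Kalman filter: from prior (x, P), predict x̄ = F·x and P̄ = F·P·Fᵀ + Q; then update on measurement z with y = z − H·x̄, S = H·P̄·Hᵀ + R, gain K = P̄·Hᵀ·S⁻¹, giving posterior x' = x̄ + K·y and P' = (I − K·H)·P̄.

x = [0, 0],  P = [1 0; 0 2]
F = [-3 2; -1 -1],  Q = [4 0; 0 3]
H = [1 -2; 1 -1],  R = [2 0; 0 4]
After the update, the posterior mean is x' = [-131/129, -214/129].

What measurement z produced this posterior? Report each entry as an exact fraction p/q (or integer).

x̄ = F·x = [0, 0]
P̄ = F·P·Fᵀ + Q = [21 -1; -1 6]
S = H·P̄·Hᵀ + R = [51 36; 36 33]
K = P̄·Hᵀ·S⁻¹ = [-11/129 98/129; -59/129 37/129]
x' − x̄ = [-131/129, -214/129] = K·y
y = (KᵀK)⁻¹·Kᵀ·(x' − x̄) = [3, -1]
z = y + H·x̄ = [3, -1] + [0, 0] = [3, -1]

z = [3, -1]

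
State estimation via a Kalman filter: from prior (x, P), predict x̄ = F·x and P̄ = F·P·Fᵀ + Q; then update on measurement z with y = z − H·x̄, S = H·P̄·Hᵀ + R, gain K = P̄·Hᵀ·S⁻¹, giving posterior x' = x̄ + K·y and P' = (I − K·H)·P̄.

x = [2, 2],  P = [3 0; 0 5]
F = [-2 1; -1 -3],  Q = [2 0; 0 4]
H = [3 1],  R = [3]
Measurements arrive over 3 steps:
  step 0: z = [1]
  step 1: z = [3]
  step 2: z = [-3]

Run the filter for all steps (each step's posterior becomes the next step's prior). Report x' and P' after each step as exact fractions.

step 0: x̄ = F·x = [-2, -8]
step 0: P̄ = F·P·Fᵀ + Q = [19 -9; -9 52]
step 0: y = z − H·x̄ = [15]
step 0: S = H·P̄·Hᵀ + R = [172]
step 0: K = P̄·Hᵀ·S⁻¹ = [12/43; 25/172]
step 0: x' = x̄ + K·y = [94/43, -1001/172]
step 0: P' = (I − K·H)·P̄ = [241/43 -687/43; -687/43 8319/172]
step 1: x̄ = F·x = [-1753/172, 2627/172]
step 1: P̄ = F·P·Fᵀ + Q = [23511/172 -36769/172; -36769/172 60035/172]
step 1: y = z − H·x̄ = [787/43]
step 1: S = H·P̄·Hᵀ + R = [12884/43]
step 1: K = P̄·Hᵀ·S⁻¹ = [8441/12884; -3142/3221]
step 1: x' = x̄ + K·y = [11589/6442, -33243/12884]
step 1: P' = (I − K·H)·P̄ = [52075/6442 -287127/12884; -287127/12884 823677/12884]
step 2: x̄ = F·x = [-79599/12884, 76551/12884]
step 2: P̄ = F·P·Fᵀ + Q = [2414553/12884 -1849183/6442; -1849183/6442 5846017/12884]
step 2: y = z − H·x̄ = [61797/6442]
step 2: S = H·P̄·Hᵀ + R = [2712725/6442]
step 2: K = P̄·Hᵀ·S⁻¹ = [3545293/5425450; -5249081/5425450]
step 2: x' = x̄ + K·y = [490263/5425450, -18117921/5425450]
step 2: P' = (I − K·H)·P̄ = [164835181/21701800 -451962027/21701800; -451962027/21701800 1292897109/21701800]

step 0: x' = [94/43, -1001/172], P' = [241/43 -687/43; -687/43 8319/172]
step 1: x' = [11589/6442, -33243/12884], P' = [52075/6442 -287127/12884; -287127/12884 823677/12884]
step 2: x' = [490263/5425450, -18117921/5425450], P' = [164835181/21701800 -451962027/21701800; -451962027/21701800 1292897109/21701800]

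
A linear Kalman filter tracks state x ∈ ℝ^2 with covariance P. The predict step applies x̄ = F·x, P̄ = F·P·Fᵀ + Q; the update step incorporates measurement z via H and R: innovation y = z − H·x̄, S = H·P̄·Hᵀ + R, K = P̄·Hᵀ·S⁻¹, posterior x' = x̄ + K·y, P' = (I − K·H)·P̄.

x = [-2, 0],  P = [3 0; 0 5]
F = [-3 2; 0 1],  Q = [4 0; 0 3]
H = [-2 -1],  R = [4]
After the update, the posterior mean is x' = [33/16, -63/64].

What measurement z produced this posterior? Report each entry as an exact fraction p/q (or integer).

x̄ = F·x = [6, 0]
P̄ = F·P·Fᵀ + Q = [51 10; 10 8]
S = H·P̄·Hᵀ + R = [256]
K = P̄·Hᵀ·S⁻¹ = [-7/16; -7/64]
x' − x̄ = [-63/16, -63/64] = K·y
y = (KᵀK)⁻¹·Kᵀ·(x' − x̄) = [9]
z = y + H·x̄ = [9] + [-12] = [-3]

z = [-3]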